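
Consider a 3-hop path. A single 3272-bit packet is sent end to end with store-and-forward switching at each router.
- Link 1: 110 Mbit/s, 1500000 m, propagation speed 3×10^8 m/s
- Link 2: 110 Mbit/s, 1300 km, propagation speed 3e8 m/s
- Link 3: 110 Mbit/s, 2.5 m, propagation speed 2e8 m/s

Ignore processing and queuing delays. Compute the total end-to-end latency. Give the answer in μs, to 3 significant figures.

Transmission delay per hop = L/R = 3272/110000000 = 29.7455 μs; 3 hops → 89.2364 μs.
Propagation delays (d/s per hop): 5000, 4333.33, 0.0125 μs; sum = 9333.35 μs.
End-to-end = 9420 μs.

9420 μs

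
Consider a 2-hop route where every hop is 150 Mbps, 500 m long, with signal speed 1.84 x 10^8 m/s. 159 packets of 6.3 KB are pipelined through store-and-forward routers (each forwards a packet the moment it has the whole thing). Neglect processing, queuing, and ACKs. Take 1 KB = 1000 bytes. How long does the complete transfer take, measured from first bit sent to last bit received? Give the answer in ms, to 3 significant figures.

53.8 ms

Per-hop transmission t_tx = L/R = 50400/150000000 = 0.336 ms.
Per-hop propagation t_prop = 500/184000000 = 0.00271739 ms.
Pipeline fill: first packet needs 2·t_tx to clear all hops; remaining 158 packets each add one t_tx.
Total = (2+159-1)·t_tx + 2·t_prop = 160·0.336 + 2·0.00271739 = 53.8 ms.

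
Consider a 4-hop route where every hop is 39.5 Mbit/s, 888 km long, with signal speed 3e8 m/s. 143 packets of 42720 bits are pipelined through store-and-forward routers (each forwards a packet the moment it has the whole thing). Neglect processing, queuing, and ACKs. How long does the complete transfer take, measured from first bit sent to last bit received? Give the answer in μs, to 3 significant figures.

Per-hop transmission t_tx = L/R = 42720/39500000 = 1081.52 μs.
Per-hop propagation t_prop = 888000/300000000 = 2960 μs.
Pipeline fill: first packet needs 4·t_tx to clear all hops; remaining 142 packets each add one t_tx.
Total = (4+143-1)·t_tx + 4·t_prop = 146·1081.52 + 4·2960 = 170000 μs.

170000 μs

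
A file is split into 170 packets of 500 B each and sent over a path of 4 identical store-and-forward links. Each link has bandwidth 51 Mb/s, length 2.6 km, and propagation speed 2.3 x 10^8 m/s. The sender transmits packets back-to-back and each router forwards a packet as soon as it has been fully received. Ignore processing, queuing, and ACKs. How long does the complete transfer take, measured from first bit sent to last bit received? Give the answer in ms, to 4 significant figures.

Per-hop transmission t_tx = L/R = 4000/51000000 = 0.0784314 ms.
Per-hop propagation t_prop = 2600/2.3e+08 = 0.0113043 ms.
Pipeline fill: first packet needs 4·t_tx to clear all hops; remaining 169 packets each add one t_tx.
Total = (4+170-1)·t_tx + 4·t_prop = 173·0.0784314 + 4·0.0113043 = 13.61 ms.

13.61 ms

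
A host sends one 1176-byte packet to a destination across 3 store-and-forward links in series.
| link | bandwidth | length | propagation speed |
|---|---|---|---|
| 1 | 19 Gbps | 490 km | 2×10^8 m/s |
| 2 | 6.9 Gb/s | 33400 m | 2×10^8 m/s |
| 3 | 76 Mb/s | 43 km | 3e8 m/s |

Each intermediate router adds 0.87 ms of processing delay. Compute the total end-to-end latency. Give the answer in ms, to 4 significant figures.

L = 1176 × 8 = 9408 bits.
Transmission delays (L/R per hop): 0.000495158, 0.00136348, 0.123789 ms; sum = 0.125648 ms.
Propagation delays (d/s per hop): 2.45, 0.167, 0.143333 ms; sum = 2.76033 ms.
Processing at 2 router(s): 2 × 0.87 ms = 1.74 ms.
End-to-end = 4.626 ms.

4.626 ms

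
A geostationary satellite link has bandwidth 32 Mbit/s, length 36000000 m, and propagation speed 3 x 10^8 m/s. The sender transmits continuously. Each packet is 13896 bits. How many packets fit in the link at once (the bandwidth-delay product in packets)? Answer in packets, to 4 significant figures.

276.3 packets

Propagation delay = 36000000 / 300000000 = 0.12 s.
BDP = R × t_prop = 32000000 × 0.12 = 3840000 bits.
In packets of 13896 bits: 276.3 packets.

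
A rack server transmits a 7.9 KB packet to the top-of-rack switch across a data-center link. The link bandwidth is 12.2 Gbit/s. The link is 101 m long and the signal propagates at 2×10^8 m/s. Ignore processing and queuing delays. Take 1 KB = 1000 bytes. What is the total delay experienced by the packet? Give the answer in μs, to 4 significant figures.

L = 63200 bits.
Transmission delay = L/R = 63200 / 12200000000 = 5.18033 μs.
Propagation delay = d/s = 101 m / 200000000 m/s = 0.505 μs.
Total = 5.685 μs.

5.685 μs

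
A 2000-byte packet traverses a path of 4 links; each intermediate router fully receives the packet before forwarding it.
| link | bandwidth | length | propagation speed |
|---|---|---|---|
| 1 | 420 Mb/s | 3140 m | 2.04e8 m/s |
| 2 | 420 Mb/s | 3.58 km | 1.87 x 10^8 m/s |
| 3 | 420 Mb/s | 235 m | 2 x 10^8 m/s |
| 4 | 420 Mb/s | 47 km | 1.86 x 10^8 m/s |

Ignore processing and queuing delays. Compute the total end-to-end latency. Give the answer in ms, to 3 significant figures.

L = 2000 × 8 = 16000 bits.
Transmission delay per hop = L/R = 16000/420000000 = 0.0380952 ms; 4 hops → 0.152381 ms.
Propagation delays (d/s per hop): 0.0153922, 0.0191444, 0.001175, 0.252688 ms; sum = 0.2884 ms.
End-to-end = 0.441 ms.

0.441 ms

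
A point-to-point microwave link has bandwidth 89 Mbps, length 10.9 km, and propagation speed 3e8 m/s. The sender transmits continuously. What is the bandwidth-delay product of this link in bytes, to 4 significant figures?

404.2 bytes

Propagation delay = 10900 / 300000000 = 3.63333e-05 s.
BDP = R × t_prop = 89000000 × 3.63333e-05 = 3233.67 bits.
In bytes: 3233.67/8 = 404.2 bytes.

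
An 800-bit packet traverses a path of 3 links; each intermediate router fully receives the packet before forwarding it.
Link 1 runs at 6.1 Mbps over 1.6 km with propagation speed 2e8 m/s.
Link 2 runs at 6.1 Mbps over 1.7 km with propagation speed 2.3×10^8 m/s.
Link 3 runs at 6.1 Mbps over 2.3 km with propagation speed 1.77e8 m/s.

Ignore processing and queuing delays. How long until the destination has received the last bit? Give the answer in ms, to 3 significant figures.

0.422 ms

Transmission delay per hop = L/R = 800/6100000 = 0.131148 ms; 3 hops → 0.393443 ms.
Propagation delays (d/s per hop): 0.008, 0.0073913, 0.0129944 ms; sum = 0.0283857 ms.
End-to-end = 0.422 ms.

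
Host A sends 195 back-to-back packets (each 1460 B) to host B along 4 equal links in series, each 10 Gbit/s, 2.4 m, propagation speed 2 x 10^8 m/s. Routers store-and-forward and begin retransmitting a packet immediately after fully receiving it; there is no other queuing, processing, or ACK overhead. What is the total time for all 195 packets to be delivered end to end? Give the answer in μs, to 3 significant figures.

Per-hop transmission t_tx = L/R = 11680/10000000000 = 1.168 μs.
Per-hop propagation t_prop = 2.4/200000000 = 0.012 μs.
Pipeline fill: first packet needs 4·t_tx to clear all hops; remaining 194 packets each add one t_tx.
Total = (4+195-1)·t_tx + 4·t_prop = 198·1.168 + 4·0.012 = 231 μs.

231 μs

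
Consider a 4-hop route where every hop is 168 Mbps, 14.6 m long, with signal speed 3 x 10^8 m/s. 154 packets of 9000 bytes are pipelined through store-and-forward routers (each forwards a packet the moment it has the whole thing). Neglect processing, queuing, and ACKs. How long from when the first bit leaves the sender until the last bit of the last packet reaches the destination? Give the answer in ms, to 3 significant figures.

67.3 ms

Per-hop transmission t_tx = L/R = 72000/168000000 = 0.428571 ms.
Per-hop propagation t_prop = 14.6/300000000 = 4.86667e-05 ms.
Pipeline fill: first packet needs 4·t_tx to clear all hops; remaining 153 packets each add one t_tx.
Total = (4+154-1)·t_tx + 4·t_prop = 157·0.428571 + 4·4.86667e-05 = 67.3 ms.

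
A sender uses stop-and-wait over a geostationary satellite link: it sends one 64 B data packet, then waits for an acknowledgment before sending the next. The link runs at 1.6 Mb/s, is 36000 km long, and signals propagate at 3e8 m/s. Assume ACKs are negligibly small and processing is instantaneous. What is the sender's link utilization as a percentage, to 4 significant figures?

t_tx = L/R = 512/1600000 = 0.00032 s.
t_prop = 36000000/300000000 = 0.12 s; RTT = 0.24 s.
Cycle = t_tx + RTT = 0.24032 s.
Utilization = t_tx / cycle = 0.00032/0.24032 = 0.1332 %.

0.1332 %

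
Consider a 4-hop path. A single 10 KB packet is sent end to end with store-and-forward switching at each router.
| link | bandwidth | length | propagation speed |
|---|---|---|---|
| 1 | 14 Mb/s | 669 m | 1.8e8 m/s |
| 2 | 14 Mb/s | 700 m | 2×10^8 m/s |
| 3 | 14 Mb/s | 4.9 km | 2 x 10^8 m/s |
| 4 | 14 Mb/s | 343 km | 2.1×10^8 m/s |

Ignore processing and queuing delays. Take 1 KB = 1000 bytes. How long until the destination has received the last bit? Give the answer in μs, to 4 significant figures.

24520 μs

L = 80000 bits.
Transmission delay per hop = L/R = 80000/14000000 = 5714.29 μs; 4 hops → 22857.1 μs.
Propagation delays (d/s per hop): 3.71667, 3.5, 24.5, 1633.33 μs; sum = 1665.05 μs.
End-to-end = 24520 μs.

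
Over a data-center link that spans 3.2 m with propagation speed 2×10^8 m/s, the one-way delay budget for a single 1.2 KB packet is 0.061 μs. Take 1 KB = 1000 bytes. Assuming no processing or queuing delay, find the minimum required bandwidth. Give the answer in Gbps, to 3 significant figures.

213 Gbps

L = 9600 bits.
Propagation delay = 3.2 / 200000000 = 0.016 μs.
Transmission budget = 0.061 − 0.016 = 0.045 μs.
R ≥ L / t_tx = 9600 bits / 4.5e-08 s = 213 Gbps.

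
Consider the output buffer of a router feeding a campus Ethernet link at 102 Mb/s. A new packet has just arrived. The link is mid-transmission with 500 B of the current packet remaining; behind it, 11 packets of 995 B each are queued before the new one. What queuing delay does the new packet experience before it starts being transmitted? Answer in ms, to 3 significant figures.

Each queued packet: L/R = 7960/102000000 = 0.0780392 ms.
11 queued → 0.858431 ms.
Plus remaining 4000 bits of current packet: 0.0392157 ms.
Queuing delay = 0.898 ms.

0.898 ms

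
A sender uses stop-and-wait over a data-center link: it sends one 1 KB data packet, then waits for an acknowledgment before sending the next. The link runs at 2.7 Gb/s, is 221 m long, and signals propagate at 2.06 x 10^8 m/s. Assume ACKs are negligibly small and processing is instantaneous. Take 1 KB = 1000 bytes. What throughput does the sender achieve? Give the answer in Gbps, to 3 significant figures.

t_tx = L/R = 8000/2700000000 = 2.96296e-06 s.
t_prop = 221/206000000 = 1.07282e-06 s; RTT = 2.14563e-06 s.
Cycle = t_tx + RTT = 5.10859e-06 s.
Throughput = L / cycle = 8000 / 5.10859e-06 = 1.57 Gbps.

1.57 Gbps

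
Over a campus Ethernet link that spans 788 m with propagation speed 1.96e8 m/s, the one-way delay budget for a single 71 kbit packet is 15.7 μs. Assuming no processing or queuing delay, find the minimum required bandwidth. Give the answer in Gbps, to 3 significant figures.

6.08 Gbps

Propagation delay = 788 / 196000000 = 4.02041 μs.
Transmission budget = 15.7 − 4.02041 = 11.6796 μs.
R ≥ L / t_tx = 71000 bits / 1.16796e-05 s = 6.08 Gbps.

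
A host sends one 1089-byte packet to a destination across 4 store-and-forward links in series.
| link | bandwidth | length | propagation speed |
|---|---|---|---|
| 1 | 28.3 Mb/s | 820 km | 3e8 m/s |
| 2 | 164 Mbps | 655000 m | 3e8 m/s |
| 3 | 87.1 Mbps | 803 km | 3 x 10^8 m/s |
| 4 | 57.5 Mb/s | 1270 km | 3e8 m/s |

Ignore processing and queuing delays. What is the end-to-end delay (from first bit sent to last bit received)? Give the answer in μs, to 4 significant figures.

L = 1089 × 8 = 8712 bits.
Transmission delays (L/R per hop): 307.845, 53.122, 100.023, 151.513 μs; sum = 612.502 μs.
Propagation delays (d/s per hop): 2733.33, 2183.33, 2676.67, 4233.33 μs; sum = 11826.7 μs.
End-to-end = 12440 μs.

12440 μs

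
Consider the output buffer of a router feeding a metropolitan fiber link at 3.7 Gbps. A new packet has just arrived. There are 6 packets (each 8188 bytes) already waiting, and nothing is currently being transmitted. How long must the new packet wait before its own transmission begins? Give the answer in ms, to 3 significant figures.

0.106 ms

Each queued packet: L/R = 65504/3700000000 = 0.0177038 ms.
6 queued → 0.106223 ms.
Queuing delay = 0.106 ms.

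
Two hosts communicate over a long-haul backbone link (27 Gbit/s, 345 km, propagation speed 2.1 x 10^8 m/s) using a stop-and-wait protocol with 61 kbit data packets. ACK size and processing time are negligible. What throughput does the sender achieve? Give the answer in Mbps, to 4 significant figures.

t_tx = L/R = 61000/27000000000 = 2.25926e-06 s.
t_prop = 345000/210000000 = 0.00164286 s; RTT = 0.00328571 s.
Cycle = t_tx + RTT = 0.00328797 s.
Throughput = L / cycle = 61000 / 0.00328797 = 18.55 Mbps.

18.55 Mbps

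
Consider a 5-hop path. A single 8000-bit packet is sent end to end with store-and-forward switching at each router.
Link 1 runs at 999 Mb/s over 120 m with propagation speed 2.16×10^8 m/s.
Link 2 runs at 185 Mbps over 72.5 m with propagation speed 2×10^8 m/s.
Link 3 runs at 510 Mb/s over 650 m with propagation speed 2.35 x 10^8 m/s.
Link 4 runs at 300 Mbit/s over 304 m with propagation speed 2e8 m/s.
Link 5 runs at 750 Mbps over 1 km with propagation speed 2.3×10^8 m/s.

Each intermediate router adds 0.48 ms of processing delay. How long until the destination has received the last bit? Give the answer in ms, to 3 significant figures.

2.03 ms

Transmission delays (L/R per hop): 0.00800801, 0.0432432, 0.0156863, 0.0266667, 0.0106667 ms; sum = 0.104271 ms.
Propagation delays (d/s per hop): 0.000555556, 0.0003625, 0.00276596, 0.00152, 0.00434783 ms; sum = 0.00955184 ms.
Processing at 4 router(s): 4 × 0.48 ms = 1.92 ms.
End-to-end = 2.03 ms.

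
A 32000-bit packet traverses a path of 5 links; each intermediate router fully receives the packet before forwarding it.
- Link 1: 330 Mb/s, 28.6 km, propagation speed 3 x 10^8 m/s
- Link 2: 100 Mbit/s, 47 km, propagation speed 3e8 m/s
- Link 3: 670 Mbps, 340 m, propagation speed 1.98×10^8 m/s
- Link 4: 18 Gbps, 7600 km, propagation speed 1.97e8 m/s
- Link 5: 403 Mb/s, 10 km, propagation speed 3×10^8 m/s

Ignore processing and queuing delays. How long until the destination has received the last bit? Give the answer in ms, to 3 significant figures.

39.4 ms

Transmission delays (L/R per hop): 0.0969697, 0.32, 0.0477612, 0.00177778, 0.0794045 ms; sum = 0.545913 ms.
Propagation delays (d/s per hop): 0.0953333, 0.156667, 0.00171717, 38.5787, 0.0333333 ms; sum = 38.8657 ms.
End-to-end = 39.4 ms.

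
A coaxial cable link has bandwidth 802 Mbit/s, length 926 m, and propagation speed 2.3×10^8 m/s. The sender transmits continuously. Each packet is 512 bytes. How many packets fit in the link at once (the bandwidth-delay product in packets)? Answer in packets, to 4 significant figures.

Propagation delay = 926 / 2.3e+08 = 4.02609e-06 s.
BDP = R × t_prop = 802000000 × 4.02609e-06 = 3228.92 bits.
In packets of 4096 bits: 0.7883 packets.

0.7883 packets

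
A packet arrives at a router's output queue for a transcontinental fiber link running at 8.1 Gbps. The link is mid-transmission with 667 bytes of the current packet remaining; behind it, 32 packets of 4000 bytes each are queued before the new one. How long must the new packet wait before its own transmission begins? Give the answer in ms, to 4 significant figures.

Each queued packet: L/R = 32000/8100000000 = 0.00395062 ms.
32 queued → 0.12642 ms.
Plus remaining 5336 bits of current packet: 0.000658765 ms.
Queuing delay = 0.1271 ms.

0.1271 ms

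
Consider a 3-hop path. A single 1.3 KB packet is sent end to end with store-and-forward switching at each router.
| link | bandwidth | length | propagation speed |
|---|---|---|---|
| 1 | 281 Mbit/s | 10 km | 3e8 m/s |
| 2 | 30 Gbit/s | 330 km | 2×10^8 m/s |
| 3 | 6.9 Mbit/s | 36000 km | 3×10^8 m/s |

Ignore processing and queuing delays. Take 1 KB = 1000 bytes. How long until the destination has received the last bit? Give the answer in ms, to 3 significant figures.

L = 10400 bits.
Transmission delays (L/R per hop): 0.0370107, 0.000346667, 1.50725 ms; sum = 1.5446 ms.
Propagation delays (d/s per hop): 0.0333333, 1.65, 120 ms; sum = 121.683 ms.
End-to-end = 123 ms.

123 ms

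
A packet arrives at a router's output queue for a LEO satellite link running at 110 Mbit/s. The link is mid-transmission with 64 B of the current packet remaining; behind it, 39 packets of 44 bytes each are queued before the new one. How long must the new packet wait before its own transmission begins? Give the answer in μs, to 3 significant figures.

129 μs

Each queued packet: L/R = 352/110000000 = 3.2 μs.
39 queued → 124.8 μs.
Plus remaining 512 bits of current packet: 4.65455 μs.
Queuing delay = 129 μs.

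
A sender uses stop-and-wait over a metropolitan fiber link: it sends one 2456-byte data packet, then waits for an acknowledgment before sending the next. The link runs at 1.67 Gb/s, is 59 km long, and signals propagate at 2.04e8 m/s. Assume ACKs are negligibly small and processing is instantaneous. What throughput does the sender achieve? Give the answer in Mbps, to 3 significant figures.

33.3 Mbps

t_tx = L/R = 19648/1670000000 = 1.17653e-05 s.
t_prop = 59000/204000000 = 0.000289216 s; RTT = 0.000578431 s.
Cycle = t_tx + RTT = 0.000590197 s.
Throughput = L / cycle = 19648 / 0.000590197 = 33.3 Mbps.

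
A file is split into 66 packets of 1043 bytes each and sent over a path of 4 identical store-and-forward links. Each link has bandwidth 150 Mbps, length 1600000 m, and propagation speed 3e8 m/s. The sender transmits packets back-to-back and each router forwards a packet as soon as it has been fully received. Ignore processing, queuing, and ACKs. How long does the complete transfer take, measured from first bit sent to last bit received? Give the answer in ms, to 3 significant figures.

25.2 ms

Per-hop transmission t_tx = L/R = 8344/150000000 = 0.0556267 ms.
Per-hop propagation t_prop = 1600000/300000000 = 5.33333 ms.
Pipeline fill: first packet needs 4·t_tx to clear all hops; remaining 65 packets each add one t_tx.
Total = (4+66-1)·t_tx + 4·t_prop = 69·0.0556267 + 4·5.33333 = 25.2 ms.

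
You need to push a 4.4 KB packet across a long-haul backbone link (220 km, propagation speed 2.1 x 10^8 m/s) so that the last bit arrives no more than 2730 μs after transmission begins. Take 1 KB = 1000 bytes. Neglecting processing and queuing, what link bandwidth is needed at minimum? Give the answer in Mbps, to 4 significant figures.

20.92 Mbps

L = 35200 bits.
Propagation delay = 220000 / 210000000 = 1047.62 μs.
Transmission budget = 2730 − 1047.62 = 1682.38 μs.
R ≥ L / t_tx = 35200 bits / 0.00168238 s = 20.92 Mbps.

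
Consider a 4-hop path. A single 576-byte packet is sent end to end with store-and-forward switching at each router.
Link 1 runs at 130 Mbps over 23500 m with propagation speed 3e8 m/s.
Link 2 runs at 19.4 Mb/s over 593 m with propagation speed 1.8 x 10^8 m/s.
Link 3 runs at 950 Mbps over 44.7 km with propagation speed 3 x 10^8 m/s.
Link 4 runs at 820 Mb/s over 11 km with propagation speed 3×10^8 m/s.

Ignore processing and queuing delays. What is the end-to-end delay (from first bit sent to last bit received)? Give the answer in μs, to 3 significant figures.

L = 576 × 8 = 4608 bits.
Transmission delays (L/R per hop): 35.4462, 237.526, 4.85053, 5.61951 μs; sum = 283.442 μs.
Propagation delays (d/s per hop): 78.3333, 3.29444, 149, 36.6667 μs; sum = 267.294 μs.
End-to-end = 551 μs.

551 μs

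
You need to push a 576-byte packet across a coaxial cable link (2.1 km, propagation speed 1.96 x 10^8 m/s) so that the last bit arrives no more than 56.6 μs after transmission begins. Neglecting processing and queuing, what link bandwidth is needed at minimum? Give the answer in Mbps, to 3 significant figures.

100 Mbps

L = 4608 bits.
Propagation delay = 2100 / 196000000 = 10.7143 μs.
Transmission budget = 56.6 − 10.7143 = 45.8857 μs.
R ≥ L / t_tx = 4608 bits / 4.58857e-05 s = 100 Mbps.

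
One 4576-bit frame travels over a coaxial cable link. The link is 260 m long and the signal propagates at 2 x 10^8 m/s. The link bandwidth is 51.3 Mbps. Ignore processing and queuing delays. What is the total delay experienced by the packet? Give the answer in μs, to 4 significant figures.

Transmission delay = L/R = 4576 / 51300000 = 89.2008 μs.
Propagation delay = d/s = 260 m / 200000000 m/s = 1.3 μs.
Total = 90.50 μs.

90.50 μs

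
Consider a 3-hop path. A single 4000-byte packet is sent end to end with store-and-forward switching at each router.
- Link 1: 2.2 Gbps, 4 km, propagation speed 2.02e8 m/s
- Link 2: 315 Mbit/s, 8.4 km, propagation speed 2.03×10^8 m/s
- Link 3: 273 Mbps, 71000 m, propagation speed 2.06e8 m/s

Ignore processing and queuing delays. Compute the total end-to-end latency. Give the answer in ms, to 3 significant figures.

0.639 ms

L = 4000 × 8 = 32000 bits.
Transmission delays (L/R per hop): 0.0145455, 0.101587, 0.117216 ms; sum = 0.233349 ms.
Propagation delays (d/s per hop): 0.019802, 0.0413793, 0.34466 ms; sum = 0.405841 ms.
End-to-end = 0.639 ms.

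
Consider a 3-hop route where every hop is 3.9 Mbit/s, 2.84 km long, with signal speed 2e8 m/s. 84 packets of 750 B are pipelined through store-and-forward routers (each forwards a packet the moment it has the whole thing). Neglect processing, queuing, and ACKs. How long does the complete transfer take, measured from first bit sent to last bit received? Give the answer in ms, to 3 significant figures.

132 ms

Per-hop transmission t_tx = L/R = 6000/3900000 = 1.53846 ms.
Per-hop propagation t_prop = 2840/200000000 = 0.0142 ms.
Pipeline fill: first packet needs 3·t_tx to clear all hops; remaining 83 packets each add one t_tx.
Total = (3+84-1)·t_tx + 3·t_prop = 86·1.53846 + 3·0.0142 = 132 ms.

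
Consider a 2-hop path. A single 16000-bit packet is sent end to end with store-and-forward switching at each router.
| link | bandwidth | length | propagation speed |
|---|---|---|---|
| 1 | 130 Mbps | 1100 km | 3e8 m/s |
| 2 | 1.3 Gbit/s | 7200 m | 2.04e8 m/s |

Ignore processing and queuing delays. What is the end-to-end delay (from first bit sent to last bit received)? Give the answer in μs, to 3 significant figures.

Transmission delays (L/R per hop): 123.077, 12.3077 μs; sum = 135.385 μs.
Propagation delays (d/s per hop): 3666.67, 35.2941 μs; sum = 3701.96 μs.
End-to-end = 3840 μs.

3840 μs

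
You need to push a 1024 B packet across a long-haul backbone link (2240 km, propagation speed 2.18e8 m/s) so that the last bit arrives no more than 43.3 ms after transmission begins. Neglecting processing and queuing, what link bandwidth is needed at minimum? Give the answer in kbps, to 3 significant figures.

248 kbps

L = 8192 bits.
Propagation delay = 2240000 / 2.18e+08 = 10.2752 ms.
Transmission budget = 43.3 − 10.2752 = 33.0248 ms.
R ≥ L / t_tx = 8192 bits / 0.0330248 s = 248 kbps.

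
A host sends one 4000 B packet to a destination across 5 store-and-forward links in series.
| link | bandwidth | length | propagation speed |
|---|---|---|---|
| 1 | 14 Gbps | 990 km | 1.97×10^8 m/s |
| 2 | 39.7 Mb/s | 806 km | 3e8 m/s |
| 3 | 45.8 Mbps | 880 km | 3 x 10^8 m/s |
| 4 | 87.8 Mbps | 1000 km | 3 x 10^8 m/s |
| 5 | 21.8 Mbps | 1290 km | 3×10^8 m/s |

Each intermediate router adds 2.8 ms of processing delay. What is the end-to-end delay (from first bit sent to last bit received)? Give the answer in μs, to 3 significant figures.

32800 μs

L = 4000 × 8 = 32000 bits.
Transmission delays (L/R per hop): 2.28571, 806.045, 698.69, 364.465, 1467.89 μs; sum = 3339.38 μs.
Propagation delays (d/s per hop): 5025.38, 2686.67, 2933.33, 3333.33, 4300 μs; sum = 18278.7 μs.
Processing at 4 router(s): 4 × 2.8 ms = 11200 μs.
End-to-end = 32800 μs.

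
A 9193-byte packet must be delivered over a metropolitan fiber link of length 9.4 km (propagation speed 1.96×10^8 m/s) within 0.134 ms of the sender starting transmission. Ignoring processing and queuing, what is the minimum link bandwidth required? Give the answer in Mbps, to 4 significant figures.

L = 73544 bits.
Propagation delay = 9400 / 196000000 = 0.0479592 ms.
Transmission budget = 0.134 − 0.0479592 = 0.0860408 ms.
R ≥ L / t_tx = 73544 bits / 8.60408e-05 s = 854.8 Mbps.

854.8 Mbps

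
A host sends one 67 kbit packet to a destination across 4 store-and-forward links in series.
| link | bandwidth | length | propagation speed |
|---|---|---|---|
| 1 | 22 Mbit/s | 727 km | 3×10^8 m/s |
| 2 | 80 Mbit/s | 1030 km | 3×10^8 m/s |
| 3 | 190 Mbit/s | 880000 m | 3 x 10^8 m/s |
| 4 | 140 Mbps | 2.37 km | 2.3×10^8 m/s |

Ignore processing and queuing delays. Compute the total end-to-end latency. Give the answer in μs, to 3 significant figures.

L = 67000 bits.
Transmission delays (L/R per hop): 3045.45, 837.5, 352.632, 478.571 μs; sum = 4714.16 μs.
Propagation delays (d/s per hop): 2423.33, 3433.33, 2933.33, 10.3043 μs; sum = 8800.3 μs.
End-to-end = 13500 μs.

13500 μs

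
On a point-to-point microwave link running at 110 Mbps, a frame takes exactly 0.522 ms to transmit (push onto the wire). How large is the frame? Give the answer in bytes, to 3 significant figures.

7180 bytes

L = R × t_tx = 110000000 b/s × 0.000522 s = 57420 bits.
In bytes: 57420 / 8 = 7180 bytes.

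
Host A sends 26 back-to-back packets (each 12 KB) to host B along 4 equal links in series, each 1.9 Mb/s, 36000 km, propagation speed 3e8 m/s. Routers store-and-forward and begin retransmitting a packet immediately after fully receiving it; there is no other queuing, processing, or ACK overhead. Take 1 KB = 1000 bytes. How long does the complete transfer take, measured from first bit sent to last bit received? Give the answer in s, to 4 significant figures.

1.945 s

Per-hop transmission t_tx = L/R = 96000/1900000 = 0.0505263 s.
Per-hop propagation t_prop = 36000000/300000000 = 0.12 s.
Pipeline fill: first packet needs 4·t_tx to clear all hops; remaining 25 packets each add one t_tx.
Total = (4+26-1)·t_tx + 4·t_prop = 29·0.0505263 + 4·0.12 = 1.945 s.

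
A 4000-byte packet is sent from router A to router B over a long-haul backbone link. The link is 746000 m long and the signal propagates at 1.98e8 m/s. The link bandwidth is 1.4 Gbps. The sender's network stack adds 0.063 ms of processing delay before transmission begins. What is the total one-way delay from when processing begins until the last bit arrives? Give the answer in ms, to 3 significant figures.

L = 4000 × 8 = 32000 bits.
Transmission delay = L/R = 32000 / 1400000000 = 0.0228571 ms.
Propagation delay = d/s = 746000 m / 198000000 m/s = 3.76768 ms.
Plus processing delay 0.063 ms = 0.063 ms.
Total = 3.85 ms.

3.85 ms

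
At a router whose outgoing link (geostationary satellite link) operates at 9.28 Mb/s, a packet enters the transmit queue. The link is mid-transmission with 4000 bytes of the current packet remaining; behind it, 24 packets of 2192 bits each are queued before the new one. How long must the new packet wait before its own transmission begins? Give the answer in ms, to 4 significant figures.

Each queued packet: L/R = 2192/9280000 = 0.236207 ms.
24 queued → 5.66897 ms.
Plus remaining 32000 bits of current packet: 3.44828 ms.
Queuing delay = 9.117 ms.

9.117 ms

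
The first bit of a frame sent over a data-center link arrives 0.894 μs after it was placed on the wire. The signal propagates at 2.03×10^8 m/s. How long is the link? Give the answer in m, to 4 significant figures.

181.5 m

d = s × t_prop = 2.03e+08 × 8.94e-07 = 181.5 m.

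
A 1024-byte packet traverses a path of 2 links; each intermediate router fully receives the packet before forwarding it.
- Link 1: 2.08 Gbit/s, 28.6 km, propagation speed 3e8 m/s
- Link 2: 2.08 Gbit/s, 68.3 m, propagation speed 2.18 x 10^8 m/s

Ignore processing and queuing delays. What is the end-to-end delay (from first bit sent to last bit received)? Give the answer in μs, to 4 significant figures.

L = 1024 × 8 = 8192 bits.
Transmission delay per hop = L/R = 8192/2080000000 = 3.93846 μs; 2 hops → 7.87692 μs.
Propagation delays (d/s per hop): 95.3333, 0.313303 μs; sum = 95.6466 μs.
End-to-end = 103.5 μs.

103.5 μs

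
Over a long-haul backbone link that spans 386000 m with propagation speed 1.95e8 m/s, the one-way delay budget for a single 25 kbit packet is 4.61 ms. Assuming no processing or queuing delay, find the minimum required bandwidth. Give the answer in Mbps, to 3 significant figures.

9.50 Mbps

Propagation delay = 386000 / 195000000 = 1.97949 ms.
Transmission budget = 4.61 − 1.97949 = 2.63051 ms.
R ≥ L / t_tx = 25000 bits / 0.00263051 s = 9.50 Mbps.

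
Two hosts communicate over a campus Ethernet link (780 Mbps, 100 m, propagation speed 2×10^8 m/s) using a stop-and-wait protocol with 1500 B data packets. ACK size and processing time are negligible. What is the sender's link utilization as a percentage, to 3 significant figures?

t_tx = L/R = 12000/780000000 = 1.53846e-05 s.
t_prop = 100/200000000 = 5e-07 s; RTT = 1e-06 s.
Cycle = t_tx + RTT = 1.63846e-05 s.
Utilization = t_tx / cycle = 1.53846e-05/1.63846e-05 = 93.9 %.

93.9 %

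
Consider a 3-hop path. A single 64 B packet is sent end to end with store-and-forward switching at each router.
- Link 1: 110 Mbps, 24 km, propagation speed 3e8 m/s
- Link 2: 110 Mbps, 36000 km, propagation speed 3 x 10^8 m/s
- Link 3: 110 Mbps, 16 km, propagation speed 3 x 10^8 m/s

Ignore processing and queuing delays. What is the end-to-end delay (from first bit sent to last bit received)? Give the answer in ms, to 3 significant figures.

L = 64 × 8 = 512 bits.
Transmission delay per hop = L/R = 512/110000000 = 0.00465455 ms; 3 hops → 0.0139636 ms.
Propagation delays (d/s per hop): 0.08, 120, 0.0533333 ms; sum = 120.133 ms.
End-to-end = 120 ms.

120 ms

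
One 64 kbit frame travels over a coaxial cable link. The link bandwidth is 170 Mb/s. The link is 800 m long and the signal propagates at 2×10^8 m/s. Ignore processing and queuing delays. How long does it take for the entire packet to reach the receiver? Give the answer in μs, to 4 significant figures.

L = 64000 bits.
Transmission delay = L/R = 64000 / 170000000 = 376.471 μs.
Propagation delay = d/s = 800 m / 200000000 m/s = 4 μs.
Total = 380.5 μs.

380.5 μs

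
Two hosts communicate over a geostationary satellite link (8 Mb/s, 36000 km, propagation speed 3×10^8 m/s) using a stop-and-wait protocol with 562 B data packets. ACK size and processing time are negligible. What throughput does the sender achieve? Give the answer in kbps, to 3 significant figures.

t_tx = L/R = 4496/8000000 = 0.000562 s.
t_prop = 36000000/300000000 = 0.12 s; RTT = 0.24 s.
Cycle = t_tx + RTT = 0.240562 s.
Throughput = L / cycle = 4496 / 0.240562 = 18.7 kbps.

18.7 kbps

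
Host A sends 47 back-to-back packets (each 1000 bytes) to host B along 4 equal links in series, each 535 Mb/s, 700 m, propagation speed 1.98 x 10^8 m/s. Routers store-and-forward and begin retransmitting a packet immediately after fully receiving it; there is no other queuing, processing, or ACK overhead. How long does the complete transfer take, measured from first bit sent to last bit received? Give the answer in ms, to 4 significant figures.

0.7618 ms

Per-hop transmission t_tx = L/R = 8000/535000000 = 0.0149533 ms.
Per-hop propagation t_prop = 700/198000000 = 0.00353535 ms.
Pipeline fill: first packet needs 4·t_tx to clear all hops; remaining 46 packets each add one t_tx.
Total = (4+47-1)·t_tx + 4·t_prop = 50·0.0149533 + 4·0.00353535 = 0.7618 ms.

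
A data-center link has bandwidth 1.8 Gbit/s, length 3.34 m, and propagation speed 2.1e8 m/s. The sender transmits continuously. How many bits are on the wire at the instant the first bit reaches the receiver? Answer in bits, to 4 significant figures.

Propagation delay = 3.34 / 210000000 = 1.59048e-08 s.
BDP = R × t_prop = 1800000000 × 1.59048e-08 = 28.6286 bits.

28.63 bits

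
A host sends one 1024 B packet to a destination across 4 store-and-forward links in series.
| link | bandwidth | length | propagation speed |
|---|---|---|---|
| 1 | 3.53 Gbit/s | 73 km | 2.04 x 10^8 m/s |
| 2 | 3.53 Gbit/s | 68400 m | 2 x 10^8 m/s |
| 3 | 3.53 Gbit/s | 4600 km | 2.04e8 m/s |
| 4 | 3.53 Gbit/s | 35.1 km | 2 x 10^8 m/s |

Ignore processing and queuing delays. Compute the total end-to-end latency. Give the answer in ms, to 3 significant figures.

23.4 ms

L = 1024 × 8 = 8192 bits.
Transmission delay per hop = L/R = 8192/3530000000 = 0.00232068 ms; 4 hops → 0.00928272 ms.
Propagation delays (d/s per hop): 0.357843, 0.342, 22.549, 0.1755 ms; sum = 23.4244 ms.
End-to-end = 23.4 ms.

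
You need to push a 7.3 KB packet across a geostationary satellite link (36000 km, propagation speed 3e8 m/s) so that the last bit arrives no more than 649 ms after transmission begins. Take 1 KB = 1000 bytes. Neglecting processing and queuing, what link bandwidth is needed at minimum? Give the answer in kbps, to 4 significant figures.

110.4 kbps

L = 58400 bits.
Propagation delay = 36000000 / 300000000 = 120 ms.
Transmission budget = 649 − 120 = 529 ms.
R ≥ L / t_tx = 58400 bits / 0.529 s = 110.4 kbps.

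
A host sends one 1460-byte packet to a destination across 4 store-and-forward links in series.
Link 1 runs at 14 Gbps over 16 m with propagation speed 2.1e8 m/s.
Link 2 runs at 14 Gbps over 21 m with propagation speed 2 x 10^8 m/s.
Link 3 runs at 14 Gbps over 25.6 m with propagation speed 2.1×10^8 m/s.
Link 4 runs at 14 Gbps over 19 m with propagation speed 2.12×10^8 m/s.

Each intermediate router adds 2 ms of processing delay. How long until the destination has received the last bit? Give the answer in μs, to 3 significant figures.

6000 μs

L = 1460 × 8 = 11680 bits.
Transmission delay per hop = L/R = 11680/14000000000 = 0.834286 μs; 4 hops → 3.33714 μs.
Propagation delays (d/s per hop): 0.0761905, 0.105, 0.121905, 0.0896226 μs; sum = 0.392718 μs.
Processing at 3 router(s): 3 × 2 ms = 6000 μs.
End-to-end = 6000 μs.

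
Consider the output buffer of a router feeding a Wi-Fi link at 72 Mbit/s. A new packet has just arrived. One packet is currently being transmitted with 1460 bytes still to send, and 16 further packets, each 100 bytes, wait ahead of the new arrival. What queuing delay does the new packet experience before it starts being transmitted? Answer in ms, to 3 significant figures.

0.340 ms

Each queued packet: L/R = 800/72000000 = 0.0111111 ms.
16 queued → 0.177778 ms.
Plus remaining 11680 bits of current packet: 0.162222 ms.
Queuing delay = 0.340 ms.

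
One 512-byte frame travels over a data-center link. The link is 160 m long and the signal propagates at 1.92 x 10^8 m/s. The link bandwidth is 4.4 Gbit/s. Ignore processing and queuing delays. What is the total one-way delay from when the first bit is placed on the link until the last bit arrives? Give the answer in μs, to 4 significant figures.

1.764 μs

L = 512 × 8 = 4096 bits.
Transmission delay = L/R = 4096 / 4400000000 = 0.930909 μs.
Propagation delay = d/s = 160 m / 192000000 m/s = 0.833333 μs.
Total = 1.764 μs.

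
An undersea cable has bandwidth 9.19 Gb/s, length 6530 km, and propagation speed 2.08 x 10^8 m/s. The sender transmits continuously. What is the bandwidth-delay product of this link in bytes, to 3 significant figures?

36100000 bytes

Propagation delay = 6530000 / 208000000 = 0.0313942 s.
BDP = R × t_prop = 9190000000 × 0.0313942 = 288513000 bits.
In bytes: 288513000/8 = 36100000 bytes.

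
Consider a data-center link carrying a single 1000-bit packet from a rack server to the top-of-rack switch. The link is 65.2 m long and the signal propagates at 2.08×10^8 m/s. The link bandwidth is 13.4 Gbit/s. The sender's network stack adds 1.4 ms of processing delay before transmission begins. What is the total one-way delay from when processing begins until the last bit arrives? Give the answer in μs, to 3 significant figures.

1400 μs

Transmission delay = L/R = 1000 / 13400000000 = 0.0746269 μs.
Propagation delay = d/s = 65.2 m / 208000000 m/s = 0.313462 μs.
Plus processing delay 1.4 ms = 1400 μs.
Total = 1400 μs.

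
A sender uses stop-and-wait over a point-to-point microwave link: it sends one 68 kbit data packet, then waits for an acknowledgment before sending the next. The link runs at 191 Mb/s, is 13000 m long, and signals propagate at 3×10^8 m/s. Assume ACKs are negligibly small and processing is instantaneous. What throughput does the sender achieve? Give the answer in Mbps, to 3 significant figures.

t_tx = L/R = 68000/191000000 = 0.000356021 s.
t_prop = 13000/300000000 = 4.33333e-05 s; RTT = 8.66667e-05 s.
Cycle = t_tx + RTT = 0.000442688 s.
Throughput = L / cycle = 68000 / 0.000442688 = 154 Mbps.

154 Mbps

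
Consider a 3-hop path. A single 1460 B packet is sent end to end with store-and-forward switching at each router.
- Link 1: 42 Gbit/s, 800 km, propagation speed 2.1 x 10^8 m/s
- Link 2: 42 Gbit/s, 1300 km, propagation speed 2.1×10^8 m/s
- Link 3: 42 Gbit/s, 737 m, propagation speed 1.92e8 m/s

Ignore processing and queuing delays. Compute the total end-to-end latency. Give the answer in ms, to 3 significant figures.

L = 1460 × 8 = 11680 bits.
Transmission delay per hop = L/R = 11680/42000000000 = 0.000278095 ms; 3 hops → 0.000834286 ms.
Propagation delays (d/s per hop): 3.80952, 6.19048, 0.00383854 ms; sum = 10.0038 ms.
End-to-end = 10.0 ms.

10.0 ms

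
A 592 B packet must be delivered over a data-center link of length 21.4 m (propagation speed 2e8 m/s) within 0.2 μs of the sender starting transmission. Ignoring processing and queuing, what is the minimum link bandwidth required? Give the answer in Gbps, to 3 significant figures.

50.9 Gbps

L = 4736 bits.
Propagation delay = 21.4 / 200000000 = 0.107 μs.
Transmission budget = 0.2 − 0.107 = 0.093 μs.
R ≥ L / t_tx = 4736 bits / 9.3e-08 s = 50.9 Gbps.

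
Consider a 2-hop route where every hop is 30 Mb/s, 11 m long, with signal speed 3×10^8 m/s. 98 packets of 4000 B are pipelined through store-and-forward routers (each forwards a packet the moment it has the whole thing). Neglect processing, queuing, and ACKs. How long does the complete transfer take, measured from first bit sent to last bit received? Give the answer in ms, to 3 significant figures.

106 ms

Per-hop transmission t_tx = L/R = 32000/30000000 = 1.06667 ms.
Per-hop propagation t_prop = 11/300000000 = 3.66667e-05 ms.
Pipeline fill: first packet needs 2·t_tx to clear all hops; remaining 97 packets each add one t_tx.
Total = (2+98-1)·t_tx + 2·t_prop = 99·1.06667 + 2·3.66667e-05 = 106 ms.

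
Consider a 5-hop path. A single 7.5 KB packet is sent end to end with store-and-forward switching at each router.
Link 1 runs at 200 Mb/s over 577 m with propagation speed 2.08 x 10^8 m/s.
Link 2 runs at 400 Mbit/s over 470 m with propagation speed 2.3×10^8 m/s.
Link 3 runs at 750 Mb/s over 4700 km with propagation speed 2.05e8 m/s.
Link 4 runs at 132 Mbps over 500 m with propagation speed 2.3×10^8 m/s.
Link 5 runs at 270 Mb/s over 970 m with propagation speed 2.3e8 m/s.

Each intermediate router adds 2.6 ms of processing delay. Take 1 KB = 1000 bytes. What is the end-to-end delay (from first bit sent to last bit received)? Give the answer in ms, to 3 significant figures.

L = 60000 bits.
Transmission delays (L/R per hop): 0.3, 0.15, 0.08, 0.454545, 0.222222 ms; sum = 1.20677 ms.
Propagation delays (d/s per hop): 0.00277404, 0.00204348, 22.9268, 0.00217391, 0.00421739 ms; sum = 22.938 ms.
Processing at 4 router(s): 4 × 2.6 ms = 10.4 ms.
End-to-end = 34.5 ms.

34.5 ms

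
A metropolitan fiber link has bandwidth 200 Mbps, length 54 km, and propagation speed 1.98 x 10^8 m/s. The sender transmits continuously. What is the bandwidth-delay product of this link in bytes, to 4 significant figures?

6818 bytes

Propagation delay = 54000 / 198000000 = 0.000272727 s.
BDP = R × t_prop = 200000000 × 0.000272727 = 54545.5 bits.
In bytes: 54545.5/8 = 6818 bytes.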